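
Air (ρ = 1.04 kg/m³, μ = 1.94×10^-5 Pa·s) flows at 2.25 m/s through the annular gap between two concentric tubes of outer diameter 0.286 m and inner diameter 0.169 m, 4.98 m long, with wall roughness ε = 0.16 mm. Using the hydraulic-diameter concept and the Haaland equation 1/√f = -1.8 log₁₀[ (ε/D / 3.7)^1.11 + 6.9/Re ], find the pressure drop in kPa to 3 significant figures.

ΔP ≈ 0.00340 kPa

Hydraulic diameter D_h = 4A/P = D_o - D_i = 0.286 - 0.169 = 0.117 m.
Re = ρVD_h/μ = 1.04·2.25·0.117/1.94e-05 = 1.411e+04.
ε/D_h = 0.00016/0.117 = 0.00137; Haaland gives 1/√f = -1.8 log₁₀[0.000155+0.000489] = 5.744, so f = 0.03031.
ΔP = f(L/D_h)(ρV²/2) = 0.03031·4.98/0.117·2.632 = 3.396 Pa.
ΔP = 0.00340 kPa.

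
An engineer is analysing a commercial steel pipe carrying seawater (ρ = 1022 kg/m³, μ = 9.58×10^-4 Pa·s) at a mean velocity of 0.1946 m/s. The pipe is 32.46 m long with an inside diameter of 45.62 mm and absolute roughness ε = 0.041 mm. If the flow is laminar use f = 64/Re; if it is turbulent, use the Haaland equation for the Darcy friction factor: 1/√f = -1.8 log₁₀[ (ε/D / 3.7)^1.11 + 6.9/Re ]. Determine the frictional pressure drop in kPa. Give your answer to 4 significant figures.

ΔP ≈ 0.4471 kPa

Reynolds number Re = ρVD/μ = 1022 · 0.1946 · 0.04562 / 0.000958 = 9471.
Re > 4000 → turbulent. Relative roughness ε/D = 4.1e-05/0.04562 = 0.000899. Haaland: 1/√f = -1.8 log₁₀[(0.000899/3.7)^1.11 + 6.9/9471] = -1.8 log₁₀[9.72e-05 + 0.000729] = 5.55, so f = 0.03247.
Darcy-Weisbach: ΔP = f(L/D)(ρV²/2) = 0.03247·(32.46/0.04562)·(1022·0.1946²/2) = 0.03247·711.5·19.35 = 447.1 Pa.
ΔP = 447.1 Pa = 0.4471 kPa.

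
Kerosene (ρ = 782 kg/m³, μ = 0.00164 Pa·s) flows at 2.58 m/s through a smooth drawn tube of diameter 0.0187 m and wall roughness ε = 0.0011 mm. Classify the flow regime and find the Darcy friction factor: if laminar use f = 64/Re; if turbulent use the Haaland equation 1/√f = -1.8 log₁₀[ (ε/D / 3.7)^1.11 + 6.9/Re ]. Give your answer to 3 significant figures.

f ≈ 0.0250

Re = ρVD/μ = 782·2.58·0.0187/0.00164 = 2.301e+04.
Re > 4000 → turbulent. ε/D = 1.1e-06/0.0187 = 5.88e-05; Haaland: 1/√f = -1.8 log₁₀[4.72e-06 + 0.0003] = 6.329, so f = 0.02496.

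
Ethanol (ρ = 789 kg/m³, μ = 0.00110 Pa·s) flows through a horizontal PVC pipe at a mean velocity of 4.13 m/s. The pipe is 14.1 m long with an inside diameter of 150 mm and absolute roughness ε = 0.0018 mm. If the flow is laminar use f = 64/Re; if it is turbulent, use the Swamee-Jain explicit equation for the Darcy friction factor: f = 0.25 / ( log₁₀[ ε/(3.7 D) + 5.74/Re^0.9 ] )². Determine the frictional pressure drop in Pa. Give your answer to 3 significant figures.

Reynolds number Re = ρVD/μ = 789 · 4.13 · 0.15 / 0.0011 = 4.444e+05.
Re > 4000 → turbulent. Relative roughness ε/D = 1.8e-06/0.15 = 1.2e-05. Swamee-Jain: f = 0.25/(log₁₀[1.2e-05/3.7 + 5.74/4.444e+05^0.9])² = 0.25/(log₁₀[3.24e-06 + 4.74e-05])² = 0.25/(-4.295)² = 0.01355.
Darcy-Weisbach: ΔP = f(L/D)(ρV²/2) = 0.01355·(14.1/0.15)·(789·4.13²/2) = 0.01355·94·6729 = 8571 Pa.

ΔP ≈ 8570 Pa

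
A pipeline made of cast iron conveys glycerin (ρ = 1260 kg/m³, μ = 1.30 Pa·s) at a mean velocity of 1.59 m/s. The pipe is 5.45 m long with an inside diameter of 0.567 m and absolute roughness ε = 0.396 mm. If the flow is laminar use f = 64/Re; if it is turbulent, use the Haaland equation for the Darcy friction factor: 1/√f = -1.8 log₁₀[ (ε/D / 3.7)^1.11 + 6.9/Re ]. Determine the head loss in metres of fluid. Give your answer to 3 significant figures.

h_f ≈ 0.0907 m

Reynolds number Re = ρVD/μ = 1260 · 1.59 · 0.567 / 1.3 = 873.8.
Re < 2300 → laminar flow, so f = 64/Re = 64/873.8 = 0.07324 (the turbulent correlation is not needed).
Darcy-Weisbach: ΔP = f(L/D)(ρV²/2) = 0.07324·(5.45/0.567)·(1260·1.59²/2) = 0.07324·9.612·1593 = 1121 Pa.
Head loss h_f = ΔP/(ρg) = 1121/(1260·9.81) = 0.0907 m.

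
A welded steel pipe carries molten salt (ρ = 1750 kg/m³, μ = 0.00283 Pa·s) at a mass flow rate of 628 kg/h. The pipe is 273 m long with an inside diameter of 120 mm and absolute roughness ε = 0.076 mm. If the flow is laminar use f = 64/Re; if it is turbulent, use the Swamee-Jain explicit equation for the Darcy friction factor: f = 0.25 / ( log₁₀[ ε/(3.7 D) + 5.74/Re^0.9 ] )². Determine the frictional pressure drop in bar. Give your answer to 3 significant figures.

ṁ = 628 kg/h = 628/3600 = 0.1744 kg/s.
A = πD²/4 = π(0.12)²/4 = 0.01131 m²; mean velocity V = ṁ/(ρA) = 0.1744/(1750 · 0.01131) = 0.008814 m/s.
Reynolds number Re = ρVD/μ = 1750 · 0.008814 · 0.12 / 0.00283 = 654.
Re < 2300 → laminar flow, so f = 64/Re = 64/654 = 0.09785 (the turbulent correlation is not needed).
Darcy-Weisbach: ΔP = f(L/D)(ρV²/2) = 0.09785·(273/0.12)·(1750·0.008814²/2) = 0.09785·2275·0.06797 = 15.13 Pa.
ΔP = 15.13 Pa = 1.51×10^-4 bar.

ΔP ≈ 1.51×10^-4 bar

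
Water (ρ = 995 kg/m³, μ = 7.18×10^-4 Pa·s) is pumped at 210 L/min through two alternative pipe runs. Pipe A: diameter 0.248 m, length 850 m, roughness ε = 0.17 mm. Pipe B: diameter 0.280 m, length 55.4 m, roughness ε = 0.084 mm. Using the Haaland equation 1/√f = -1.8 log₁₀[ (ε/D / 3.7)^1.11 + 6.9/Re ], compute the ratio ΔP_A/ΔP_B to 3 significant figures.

Pipe A: V = Q/A = 0.0035/0.04831 = 0.07246 m/s; Re = 2.49e+04; ε/D = 0.000685; Haaland → f = 0.02582; ΔP_A = f(L/D)(ρV²/2) = 231.2 Pa.
Pipe B: V = Q/A = 0.0035/0.06158 = 0.05684 m/s; Re = 2.206e+04; ε/D = 0.0003; Haaland → f = 0.02569; ΔP_B = f(L/D)(ρV²/2) = 8.169 Pa.
ΔP_A/ΔP_B = 231.2/8.169 = 28.3.

ΔP_A/ΔP_B ≈ 28.3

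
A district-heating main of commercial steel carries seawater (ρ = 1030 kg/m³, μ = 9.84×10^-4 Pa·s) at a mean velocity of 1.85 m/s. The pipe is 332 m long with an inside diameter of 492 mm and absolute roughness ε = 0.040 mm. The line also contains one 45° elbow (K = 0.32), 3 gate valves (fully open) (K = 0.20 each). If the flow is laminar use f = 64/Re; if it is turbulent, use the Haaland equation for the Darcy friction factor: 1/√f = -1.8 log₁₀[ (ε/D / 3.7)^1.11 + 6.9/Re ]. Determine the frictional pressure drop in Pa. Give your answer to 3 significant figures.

ΔP ≈ 17200 Pa

Reynolds number Re = ρVD/μ = 1030 · 1.85 · 0.492 / 0.000984 = 9.527e+05.
Re > 4000 → turbulent. Relative roughness ε/D = 4e-05/0.492 = 8.13e-05. Haaland: 1/√f = -1.8 log₁₀[(8.13e-05/3.7)^1.11 + 6.9/9.527e+05] = -1.8 log₁₀[6.75e-06 + 7.24e-06] = 8.737, so f = 0.0131.
Total minor-loss coefficient ΣK = 1·0.32 + 3·0.2 = 0.92.
ΔP = [f·L/D + ΣK]·(ρV²/2) = [0.0131·332/0.492 + 0.92]·(1030·1.85²/2) = [8.839 + 0.92]·1763 = 1.72e+04 Pa.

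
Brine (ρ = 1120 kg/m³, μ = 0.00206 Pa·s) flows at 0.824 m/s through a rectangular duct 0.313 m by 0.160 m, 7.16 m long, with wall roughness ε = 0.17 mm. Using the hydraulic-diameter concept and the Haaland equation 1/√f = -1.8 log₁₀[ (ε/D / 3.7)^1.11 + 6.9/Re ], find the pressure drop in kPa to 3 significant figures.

ΔP ≈ 0.275 kPa

Hydraulic diameter D_h = 4A/P = 4·(0.313·0.16)/(2·(0.313+0.16)) = 0.2003/0.946 = 0.2118 m.
Re = ρVD_h/μ = 1120·0.824·0.2118/0.00206 = 9.487e+04.
ε/D_h = 0.00017/0.2118 = 0.000803; Haaland gives 1/√f = -1.8 log₁₀[8.58e-05+7.27e-05] = 6.84, so f = 0.02138.
ΔP = f(L/D_h)(ρV²/2) = 0.02138·7.16/0.2118·380.2 = 274.8 Pa.
ΔP = 0.275 kPa.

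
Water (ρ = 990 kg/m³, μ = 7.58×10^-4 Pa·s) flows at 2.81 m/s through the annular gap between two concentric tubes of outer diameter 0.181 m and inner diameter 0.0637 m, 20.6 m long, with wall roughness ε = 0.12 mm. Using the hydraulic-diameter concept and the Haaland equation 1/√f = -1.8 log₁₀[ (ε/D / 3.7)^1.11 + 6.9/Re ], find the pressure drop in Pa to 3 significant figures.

ΔP ≈ 14000 Pa

Hydraulic diameter D_h = 4A/P = D_o - D_i = 0.181 - 0.0637 = 0.1173 m.
Re = ρVD_h/μ = 990·2.81·0.1173/0.000758 = 4.305e+05.
ε/D_h = 0.00012/0.1173 = 0.00102; Haaland gives 1/√f = -1.8 log₁₀[0.000112+1.6e-05] = 7.005, so f = 0.02038.
ΔP = f(L/D_h)(ρV²/2) = 0.02038·20.6/0.1173·3909 = 1.399e+04 Pa.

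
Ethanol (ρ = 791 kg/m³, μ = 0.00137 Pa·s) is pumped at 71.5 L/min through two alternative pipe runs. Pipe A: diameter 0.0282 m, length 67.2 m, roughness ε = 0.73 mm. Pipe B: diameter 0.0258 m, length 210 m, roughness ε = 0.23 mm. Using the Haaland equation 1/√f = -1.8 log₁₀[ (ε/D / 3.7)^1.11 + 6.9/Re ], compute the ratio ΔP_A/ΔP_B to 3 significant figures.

Pipe A: V = Q/A = 0.001192/0.0006246 = 1.908 m/s; Re = 3.107e+04; ε/D = 0.0259; Haaland → f = 0.05499; ΔP_A = f(L/D)(ρV²/2) = 1.887e+05 Pa.
Pipe B: V = Q/A = 0.001192/0.0005228 = 2.279 m/s; Re = 3.395e+04; ε/D = 0.00891; Haaland → f = 0.03826; ΔP_B = f(L/D)(ρV²/2) = 6.399e+05 Pa.
ΔP_A/ΔP_B = 1.887e+05/6.399e+05 = 0.295.

ΔP_A/ΔP_B ≈ 0.295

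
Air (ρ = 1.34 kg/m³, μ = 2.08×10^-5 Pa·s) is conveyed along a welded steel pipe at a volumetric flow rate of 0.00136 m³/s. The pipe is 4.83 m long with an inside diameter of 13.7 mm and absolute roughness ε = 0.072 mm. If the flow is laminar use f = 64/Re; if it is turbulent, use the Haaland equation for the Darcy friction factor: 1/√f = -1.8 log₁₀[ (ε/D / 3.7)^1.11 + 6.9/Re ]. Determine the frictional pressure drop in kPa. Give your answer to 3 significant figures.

ΔP ≈ 0.784 kPa

Cross-sectional area A = πD²/4 = π(0.0137)²/4 = 0.0001474 m²; mean velocity V = Q/A = 0.00136/0.0001474 = 9.226 m/s.
Reynolds number Re = ρVD/μ = 1.34 · 9.226 · 0.0137 / 2.08e-05 = 8143.
Re > 4000 → turbulent. Relative roughness ε/D = 7.2e-05/0.0137 = 0.00526. Haaland: 1/√f = -1.8 log₁₀[(0.00526/3.7)^1.11 + 6.9/8143] = -1.8 log₁₀[0.000691 + 0.000847] = 5.064, so f = 0.039.
Darcy-Weisbach: ΔP = f(L/D)(ρV²/2) = 0.039·(4.83/0.0137)·(1.34·9.226²/2) = 0.039·352.6·57.03 = 784.2 Pa.
ΔP = 784.2 Pa = 0.784 kPa.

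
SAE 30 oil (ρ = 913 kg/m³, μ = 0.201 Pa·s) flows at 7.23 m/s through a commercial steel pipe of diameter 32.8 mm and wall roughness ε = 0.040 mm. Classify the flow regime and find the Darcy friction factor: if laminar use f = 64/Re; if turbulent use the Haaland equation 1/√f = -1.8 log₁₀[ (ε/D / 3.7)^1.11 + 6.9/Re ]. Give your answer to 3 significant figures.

f ≈ 0.0594

Re = ρVD/μ = 913·7.23·0.0328/0.201 = 1077.
Re < 2300 → laminar, so f = 64/Re = 0.05941 (roughness is irrelevant in laminar flow).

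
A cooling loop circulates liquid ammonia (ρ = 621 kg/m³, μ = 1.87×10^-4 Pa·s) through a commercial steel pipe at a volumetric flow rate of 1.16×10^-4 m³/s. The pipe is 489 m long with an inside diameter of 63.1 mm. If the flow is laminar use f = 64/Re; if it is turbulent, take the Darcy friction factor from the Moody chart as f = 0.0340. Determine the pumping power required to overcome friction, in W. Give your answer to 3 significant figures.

Cross-sectional area A = πD²/4 = π(0.0631)²/4 = 0.003127 m²; mean velocity V = Q/A = 0.000116/0.003127 = 0.03709 m/s.
Reynolds number Re = ρVD/μ = 621 · 0.03709 · 0.0631 / 0.000187 = 7773.
Re > 4000 → turbulent; use the Moody-chart value f = 0.0340.
Darcy-Weisbach: ΔP = f(L/D)(ρV²/2) = 0.034·(489/0.0631)·(621·0.03709²/2) = 0.034·7750·0.4272 = 112.6 Pa.
Pumping power P = QΔP = 0.000116·112.6 = 0.01306 W = 0.0131 W.

P ≈ 0.0131 W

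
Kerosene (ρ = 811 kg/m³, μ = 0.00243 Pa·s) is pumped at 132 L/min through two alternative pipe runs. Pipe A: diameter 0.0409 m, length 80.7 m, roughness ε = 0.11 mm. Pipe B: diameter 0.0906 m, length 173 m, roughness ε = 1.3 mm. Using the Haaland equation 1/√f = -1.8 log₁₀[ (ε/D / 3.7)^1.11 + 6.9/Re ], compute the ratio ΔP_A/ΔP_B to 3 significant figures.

Pipe A: V = Q/A = 0.0022/0.001314 = 1.675 m/s; Re = 2.286e+04; ε/D = 0.00269; Haaland → f = 0.03013; ΔP_A = f(L/D)(ρV²/2) = 6.76e+04 Pa.
Pipe B: V = Q/A = 0.0022/0.006447 = 0.3413 m/s; Re = 1.032e+04; ε/D = 0.0143; Haaland → f = 0.04721; ΔP_B = f(L/D)(ρV²/2) = 4257 Pa.
ΔP_A/ΔP_B = 6.76e+04/4257 = 15.9.

ΔP_A/ΔP_B ≈ 15.9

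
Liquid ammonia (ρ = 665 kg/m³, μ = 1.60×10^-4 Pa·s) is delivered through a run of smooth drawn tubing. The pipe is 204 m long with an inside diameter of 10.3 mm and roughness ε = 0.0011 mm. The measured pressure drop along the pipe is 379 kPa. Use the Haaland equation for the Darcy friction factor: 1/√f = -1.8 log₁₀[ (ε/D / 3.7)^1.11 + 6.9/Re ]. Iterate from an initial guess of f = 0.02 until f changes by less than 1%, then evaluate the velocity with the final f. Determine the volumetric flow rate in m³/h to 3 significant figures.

Q ≈ 0.517 m³/h

Rearranging Darcy-Weisbach: V = √(2·ΔP·D/(f·L·ρ)). With ε/D = 1.1e-06/0.0103 = 0.000107, iterate starting from f = 0.02:
  f = 0.02 → V = √(2·3.79e+05·0.0103/(0.02·204·665)) = 1.696 m/s; Re = ρVD/μ = 7.262e+04; f → 0.01946
  f = 0.01946 → V = 1.72 m/s; Re = 7.362e+04; f → 0.01941
Converged (Δf/f < 1%). With the final f = 0.01941: V = √(2·3.79e+05·0.0103/(0.01941·204·665)) = 1.722 m/s.
Q = V·A = 1.722·(π/4·0.0103²) = 0.0001435 m³/s = 0.517 m³/h.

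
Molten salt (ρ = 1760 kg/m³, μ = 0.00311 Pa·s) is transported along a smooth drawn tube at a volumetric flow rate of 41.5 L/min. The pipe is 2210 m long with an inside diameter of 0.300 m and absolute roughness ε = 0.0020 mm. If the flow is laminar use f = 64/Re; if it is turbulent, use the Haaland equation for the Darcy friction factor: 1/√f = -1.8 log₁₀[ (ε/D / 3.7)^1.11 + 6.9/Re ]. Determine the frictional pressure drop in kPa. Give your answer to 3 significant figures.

ΔP ≈ 0.0239 kPa

Q = 41.5 L/min = 41.5/60000 = 0.0006917 m³/s.
Cross-sectional area A = πD²/4 = π(0.3)²/4 = 0.07069 m²; mean velocity V = Q/A = 0.0006917/0.07069 = 0.009785 m/s.
Reynolds number Re = ρVD/μ = 1760 · 0.009785 · 0.3 / 0.00311 = 1661.
Re < 2300 → laminar flow, so f = 64/Re = 64/1661 = 0.03852 (the turbulent correlation is not needed).
Darcy-Weisbach: ΔP = f(L/D)(ρV²/2) = 0.03852·(2210/0.3)·(1760·0.009785²/2) = 0.03852·7367·0.08426 = 23.91 Pa.
ΔP = 23.91 Pa = 0.0239 kPa.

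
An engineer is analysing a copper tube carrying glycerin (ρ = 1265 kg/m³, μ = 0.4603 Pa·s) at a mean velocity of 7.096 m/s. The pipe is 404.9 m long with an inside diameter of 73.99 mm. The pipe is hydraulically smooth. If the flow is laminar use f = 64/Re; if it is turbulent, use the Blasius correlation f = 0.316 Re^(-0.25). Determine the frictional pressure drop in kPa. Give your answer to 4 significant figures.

ΔP ≈ 7730 kPa

Reynolds number Re = ρVD/μ = 1265 · 7.096 · 0.07399 / 0.46 = 1443.
Re < 2300 → laminar flow, so f = 64/Re = 64/1443 = 0.04436 (the turbulent correlation is not needed).
Darcy-Weisbach: ΔP = f(L/D)(ρV²/2) = 0.04436·(404.9/0.07399)·(1265·7.096²/2) = 0.04436·5472·3.185e+04 = 7.73e+06 Pa.
ΔP = 7.73e+06 Pa = 7730 kPa.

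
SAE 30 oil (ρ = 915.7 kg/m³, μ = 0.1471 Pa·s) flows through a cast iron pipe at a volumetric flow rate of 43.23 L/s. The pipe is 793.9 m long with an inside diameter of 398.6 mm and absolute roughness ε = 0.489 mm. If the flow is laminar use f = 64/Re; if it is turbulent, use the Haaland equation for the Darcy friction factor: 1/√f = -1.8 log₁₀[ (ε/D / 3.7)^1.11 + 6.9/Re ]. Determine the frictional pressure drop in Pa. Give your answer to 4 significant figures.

Q = 43.23 L/s = 43.23/1000 = 0.04323 m³/s.
Cross-sectional area A = πD²/4 = π(0.3986)²/4 = 0.1248 m²; mean velocity V = Q/A = 0.04323/0.1248 = 0.3464 m/s.
Reynolds number Re = ρVD/μ = 915.7 · 0.3464 · 0.3986 / 0.147 = 859.6.
Re < 2300 → laminar flow, so f = 64/Re = 64/859.6 = 0.07445 (the turbulent correlation is not needed).
Darcy-Weisbach: ΔP = f(L/D)(ρV²/2) = 0.07445·(793.9/0.3986)·(915.7·0.3464²/2) = 0.07445·1992·54.95 = 8148 Pa.

ΔP ≈ 8148 Pa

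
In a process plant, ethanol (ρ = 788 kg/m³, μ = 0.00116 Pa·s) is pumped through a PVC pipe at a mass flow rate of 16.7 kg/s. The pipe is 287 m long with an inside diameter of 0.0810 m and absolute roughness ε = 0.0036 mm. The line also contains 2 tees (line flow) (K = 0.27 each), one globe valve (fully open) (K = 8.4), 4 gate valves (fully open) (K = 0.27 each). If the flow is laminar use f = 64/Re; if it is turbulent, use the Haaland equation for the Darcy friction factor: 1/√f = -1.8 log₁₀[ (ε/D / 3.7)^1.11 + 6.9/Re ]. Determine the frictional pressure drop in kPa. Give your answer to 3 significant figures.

ΔP ≈ 432 kPa

A = πD²/4 = π(0.081)²/4 = 0.005153 m²; mean velocity V = ṁ/(ρA) = 16.7/(788 · 0.005153) = 4.113 m/s.
Reynolds number Re = ρVD/μ = 788 · 4.113 · 0.081 / 0.00116 = 2.263e+05.
Re > 4000 → turbulent. Relative roughness ε/D = 3.6e-06/0.081 = 4.44e-05. Haaland: 1/√f = -1.8 log₁₀[(4.44e-05/3.7)^1.11 + 6.9/2.263e+05] = -1.8 log₁₀[3.45e-06 + 3.05e-05] = 8.045, so f = 0.01545.
Total minor-loss coefficient ΣK = 2·0.27 + 1·8.4 + 4·0.27 = 10.
ΔP = [f·L/D + ΣK]·(ρV²/2) = [0.01545·287/0.081 + 10]·(788·4.113²/2) = [54.75 + 10]·6664 = 4.317e+05 Pa.
ΔP = 4.317e+05 Pa = 432 kPa.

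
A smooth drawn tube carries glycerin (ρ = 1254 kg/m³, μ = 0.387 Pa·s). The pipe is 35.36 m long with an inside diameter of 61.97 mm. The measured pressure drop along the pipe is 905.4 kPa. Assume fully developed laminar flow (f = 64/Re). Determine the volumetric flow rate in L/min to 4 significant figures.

Q ≈ 1437 L/min

For laminar flow, f = 64/Re with Re = ρVD/μ, so Darcy-Weisbach reduces to ΔP = 32μLV/D². Solving for V: V = ΔP·D²/(32μL) = 9.054e+05·(0.06197)²/(32·0.387·35.36) = 7.94 m/s.
Check: Re = ρVD/μ = 1254·7.94·0.06197/0.387 = 1594 < 2300, so the laminar assumption holds.
Q = V·A = 7.94·(π/4·0.06197²) = 0.02395 m³/s = 1437 L/min.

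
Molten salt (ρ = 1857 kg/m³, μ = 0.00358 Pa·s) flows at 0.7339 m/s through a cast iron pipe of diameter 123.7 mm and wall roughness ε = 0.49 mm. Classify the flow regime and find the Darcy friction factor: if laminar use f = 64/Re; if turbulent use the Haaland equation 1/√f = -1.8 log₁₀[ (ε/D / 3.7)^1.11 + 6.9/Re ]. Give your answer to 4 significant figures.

f ≈ 0.03040

Re = ρVD/μ = 1857·0.7339·0.1237/0.00358 = 4.709e+04.
Re > 4000 → turbulent. ε/D = 0.00049/0.1237 = 0.00396; Haaland: 1/√f = -1.8 log₁₀[0.000505 + 0.000147] = 5.735, so f = 0.0304.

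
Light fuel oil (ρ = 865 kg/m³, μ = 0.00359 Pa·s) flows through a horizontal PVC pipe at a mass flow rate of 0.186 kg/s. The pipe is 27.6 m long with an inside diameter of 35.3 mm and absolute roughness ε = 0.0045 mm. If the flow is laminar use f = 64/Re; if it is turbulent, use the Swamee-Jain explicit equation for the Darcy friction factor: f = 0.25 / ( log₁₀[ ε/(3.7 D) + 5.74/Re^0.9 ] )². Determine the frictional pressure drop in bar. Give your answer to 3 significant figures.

ΔP ≈ 0.00559 bar

A = πD²/4 = π(0.0353)²/4 = 0.0009787 m²; mean velocity V = ṁ/(ρA) = 0.186/(865 · 0.0009787) = 0.2197 m/s.
Reynolds number Re = ρVD/μ = 865 · 0.2197 · 0.0353 / 0.00359 = 1869.
Re < 2300 → laminar flow, so f = 64/Re = 64/1869 = 0.03425 (the turbulent correlation is not needed).
Darcy-Weisbach: ΔP = f(L/D)(ρV²/2) = 0.03425·(27.6/0.0353)·(865·0.2197²/2) = 0.03425·781.9·20.88 = 559.1 Pa.
ΔP = 559.1 Pa = 0.00559 bar.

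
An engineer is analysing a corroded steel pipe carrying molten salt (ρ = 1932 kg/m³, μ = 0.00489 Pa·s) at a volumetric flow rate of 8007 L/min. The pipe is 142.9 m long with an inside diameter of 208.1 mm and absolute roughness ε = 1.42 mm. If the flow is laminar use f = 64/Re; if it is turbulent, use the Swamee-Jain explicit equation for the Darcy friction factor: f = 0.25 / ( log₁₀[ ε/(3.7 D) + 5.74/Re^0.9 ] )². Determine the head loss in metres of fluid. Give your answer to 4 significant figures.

h_f ≈ 18.21 m

Q = 8007 L/min = 8007/60000 = 0.1335 m³/s.
Cross-sectional area A = πD²/4 = π(0.2081)²/4 = 0.03401 m²; mean velocity V = Q/A = 0.1335/0.03401 = 3.924 m/s.
Reynolds number Re = ρVD/μ = 1932 · 3.924 · 0.2081 / 0.00489 = 3.226e+05.
Re > 4000 → turbulent. Relative roughness ε/D = 0.00142/0.2081 = 0.00682. Swamee-Jain: f = 0.25/(log₁₀[0.00682/3.7 + 5.74/3.226e+05^0.9])² = 0.25/(log₁₀[0.00184 + 6.33e-05])² = 0.25/(-2.72)² = 0.0338.
Darcy-Weisbach: ΔP = f(L/D)(ρV²/2) = 0.0338·(142.9/0.2081)·(1932·3.924²/2) = 0.0338·686.7·1.487e+04 = 3.452e+05 Pa.
Head loss h_f = ΔP/(ρg) = 3.452e+05/(1932·9.81) = 18.21 m.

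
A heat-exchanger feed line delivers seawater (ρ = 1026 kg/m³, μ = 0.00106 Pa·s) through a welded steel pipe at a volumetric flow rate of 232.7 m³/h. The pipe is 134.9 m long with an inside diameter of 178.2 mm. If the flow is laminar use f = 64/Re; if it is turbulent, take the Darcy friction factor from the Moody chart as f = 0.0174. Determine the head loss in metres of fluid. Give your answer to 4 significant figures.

Q = 232.7 m³/h = 232.7/3600 = 0.06464 m³/s.
Cross-sectional area A = πD²/4 = π(0.1782)²/4 = 0.02494 m²; mean velocity V = Q/A = 0.06464/0.02494 = 2.592 m/s.
Reynolds number Re = ρVD/μ = 1026 · 2.592 · 0.1782 / 0.00106 = 4.47e+05.
Re > 4000 → turbulent; use the Moody-chart value f = 0.0174.
Darcy-Weisbach: ΔP = f(L/D)(ρV²/2) = 0.0174·(134.9/0.1782)·(1026·2.592²/2) = 0.0174·757·3446 = 4.539e+04 Pa.
Head loss h_f = ΔP/(ρg) = 4.539e+04/(1026·9.81) = 4.510 m.

h_f ≈ 4.510 m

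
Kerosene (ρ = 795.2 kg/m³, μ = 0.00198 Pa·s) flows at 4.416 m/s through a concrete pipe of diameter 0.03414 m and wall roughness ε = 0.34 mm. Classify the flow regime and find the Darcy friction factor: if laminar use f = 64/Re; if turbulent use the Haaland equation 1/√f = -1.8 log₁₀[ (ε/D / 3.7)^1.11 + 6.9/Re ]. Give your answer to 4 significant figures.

Re = ρVD/μ = 795.2·4.416·0.03414/0.00198 = 6.055e+04.
Re > 4000 → turbulent. ε/D = 0.00034/0.03414 = 0.00996; Haaland: 1/√f = -1.8 log₁₀[0.0014 + 0.000114] = 5.074, so f = 0.03884.

f ≈ 0.03884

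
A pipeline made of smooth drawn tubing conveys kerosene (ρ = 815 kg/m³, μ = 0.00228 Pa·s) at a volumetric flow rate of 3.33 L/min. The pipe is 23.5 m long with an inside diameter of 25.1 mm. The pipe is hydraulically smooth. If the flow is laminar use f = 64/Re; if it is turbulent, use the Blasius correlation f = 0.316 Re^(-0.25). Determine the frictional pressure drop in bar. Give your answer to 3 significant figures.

Q = 3.33 L/min = 3.33/60000 = 5.55e-05 m³/s.
Cross-sectional area A = πD²/4 = π(0.0251)²/4 = 0.0004948 m²; mean velocity V = Q/A = 5.55e-05/0.0004948 = 0.1122 m/s.
Reynolds number Re = ρVD/μ = 815 · 0.1122 · 0.0251 / 0.00228 = 1006.
Re < 2300 → laminar flow, so f = 64/Re = 64/1006 = 0.0636 (the turbulent correlation is not needed).
Darcy-Weisbach: ΔP = f(L/D)(ρV²/2) = 0.0636·(23.5/0.0251)·(815·0.1122²/2) = 0.0636·936.3·5.127 = 305.3 Pa.
ΔP = 305.3 Pa = 0.00305 bar.

ΔP ≈ 0.00305 bar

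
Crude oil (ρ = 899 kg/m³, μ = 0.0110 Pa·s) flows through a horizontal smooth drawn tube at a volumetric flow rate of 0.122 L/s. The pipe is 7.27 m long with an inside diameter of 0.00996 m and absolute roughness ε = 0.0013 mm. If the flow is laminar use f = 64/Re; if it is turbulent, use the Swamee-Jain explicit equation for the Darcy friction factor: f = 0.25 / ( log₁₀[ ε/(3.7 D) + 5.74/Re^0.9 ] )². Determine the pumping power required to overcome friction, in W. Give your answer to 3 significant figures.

P ≈ 4.93 W

Q = 0.122 L/s = 0.122/1000 = 0.000122 m³/s.
Cross-sectional area A = πD²/4 = π(0.00996)²/4 = 7.791e-05 m²; mean velocity V = Q/A = 0.000122/7.791e-05 = 1.566 m/s.
Reynolds number Re = ρVD/μ = 899 · 1.566 · 0.00996 / 0.011 = 1275.
Re < 2300 → laminar flow, so f = 64/Re = 64/1275 = 0.05021 (the turbulent correlation is not needed).
Darcy-Weisbach: ΔP = f(L/D)(ρV²/2) = 0.05021·(7.27/0.00996)·(899·1.566²/2) = 0.05021·729.9·1102 = 4.039e+04 Pa.
Pumping power P = QΔP = 0.000122·4.039e+04 = 4.928 W = 4.93 W.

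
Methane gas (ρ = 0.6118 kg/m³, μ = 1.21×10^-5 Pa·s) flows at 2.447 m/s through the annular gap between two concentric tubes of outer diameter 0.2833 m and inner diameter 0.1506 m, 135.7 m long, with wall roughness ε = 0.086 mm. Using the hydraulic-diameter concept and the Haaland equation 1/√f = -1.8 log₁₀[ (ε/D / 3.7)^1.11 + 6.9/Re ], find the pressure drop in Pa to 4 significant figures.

ΔP ≈ 52.71 Pa

Hydraulic diameter D_h = 4A/P = D_o - D_i = 0.2833 - 0.1506 = 0.1327 m.
Re = ρVD_h/μ = 0.6118·2.447·0.1327/1.21e-05 = 1.642e+04.
ε/D_h = 8.6e-05/0.1327 = 0.000648; Haaland gives 1/√f = -1.8 log₁₀[6.76e-05+0.00042] = 5.961, so f = 0.02814.
ΔP = f(L/D_h)(ρV²/2) = 0.02814·135.7/0.1327·1.832 = 52.71 Pa.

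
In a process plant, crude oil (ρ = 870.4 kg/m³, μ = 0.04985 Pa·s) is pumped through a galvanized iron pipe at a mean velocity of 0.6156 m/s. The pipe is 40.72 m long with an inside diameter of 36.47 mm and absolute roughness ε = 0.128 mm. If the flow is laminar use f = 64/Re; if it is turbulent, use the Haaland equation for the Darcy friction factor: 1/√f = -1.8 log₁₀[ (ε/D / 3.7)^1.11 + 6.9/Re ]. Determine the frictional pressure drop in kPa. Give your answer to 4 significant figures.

Reynolds number Re = ρVD/μ = 870.4 · 0.6156 · 0.03647 / 0.0498 = 392.
Re < 2300 → laminar flow, so f = 64/Re = 64/392 = 0.1633 (the turbulent correlation is not needed).
Darcy-Weisbach: ΔP = f(L/D)(ρV²/2) = 0.1633·(40.72/0.03647)·(870.4·0.6156²/2) = 0.1633·1117·164.9 = 3.006e+04 Pa.
ΔP = 3.006e+04 Pa = 30.06 kPa.

ΔP ≈ 30.06 kPa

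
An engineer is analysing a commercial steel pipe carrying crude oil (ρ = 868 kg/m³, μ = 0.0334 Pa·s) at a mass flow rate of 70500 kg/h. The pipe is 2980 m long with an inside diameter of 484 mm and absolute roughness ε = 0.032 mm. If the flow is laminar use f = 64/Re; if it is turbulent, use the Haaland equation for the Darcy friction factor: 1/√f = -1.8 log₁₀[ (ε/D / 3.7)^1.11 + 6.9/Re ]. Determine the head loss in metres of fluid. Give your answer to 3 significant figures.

h_f ≈ 0.196 m

ṁ = 70500 kg/h = 70500/3600 = 19.58 kg/s.
A = πD²/4 = π(0.484)²/4 = 0.184 m²; mean velocity V = ṁ/(ρA) = 19.58/(868 · 0.184) = 0.1226 m/s.
Reynolds number Re = ρVD/μ = 868 · 0.1226 · 0.484 / 0.0334 = 1542.
Re < 2300 → laminar flow, so f = 64/Re = 64/1542 = 0.04149 (the turbulent correlation is not needed).
Darcy-Weisbach: ΔP = f(L/D)(ρV²/2) = 0.04149·(2980/0.484)·(868·0.1226²/2) = 0.04149·6157·6.526 = 1667 Pa.
Head loss h_f = ΔP/(ρg) = 1667/(868·9.81) = 0.196 m.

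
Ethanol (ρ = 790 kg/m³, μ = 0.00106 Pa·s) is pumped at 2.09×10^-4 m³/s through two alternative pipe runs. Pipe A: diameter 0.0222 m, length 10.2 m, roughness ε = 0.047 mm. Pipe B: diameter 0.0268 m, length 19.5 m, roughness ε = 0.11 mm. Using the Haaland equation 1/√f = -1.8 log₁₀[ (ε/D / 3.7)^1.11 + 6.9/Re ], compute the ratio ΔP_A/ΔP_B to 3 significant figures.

Pipe A: V = Q/A = 0.000209/0.0003871 = 0.5399 m/s; Re = 8934; ε/D = 0.00212; Haaland → f = 0.03453; ΔP_A = f(L/D)(ρV²/2) = 1827 Pa.
Pipe B: V = Q/A = 0.000209/0.0005641 = 0.3705 m/s; Re = 7400; ε/D = 0.0041; Haaland → f = 0.03836; ΔP_B = f(L/D)(ρV²/2) = 1513 Pa.
ΔP_A/ΔP_B = 1827/1513 = 1.21.

ΔP_A/ΔP_B ≈ 1.21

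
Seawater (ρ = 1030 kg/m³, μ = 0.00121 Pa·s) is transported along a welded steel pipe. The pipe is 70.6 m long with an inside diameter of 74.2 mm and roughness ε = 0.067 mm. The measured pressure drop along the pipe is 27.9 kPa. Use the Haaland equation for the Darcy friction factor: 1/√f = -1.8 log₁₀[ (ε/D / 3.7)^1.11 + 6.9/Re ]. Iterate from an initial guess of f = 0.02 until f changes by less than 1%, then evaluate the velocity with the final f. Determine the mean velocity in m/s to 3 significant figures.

Rearranging Darcy-Weisbach: V = √(2·ΔP·D/(f·L·ρ)). With ε/D = 6.7e-05/0.0742 = 0.000903, iterate starting from f = 0.02:
  f = 0.02 → V = √(2·2.79e+04·0.0742/(0.02·70.6·1030)) = 1.687 m/s; Re = ρVD/μ = 1.066e+05; f → 0.0215
  f = 0.0215 → V = 1.627 m/s; Re = 1.028e+05; f → 0.02157
Converged (Δf/f < 1%). With the final f = 0.02157: V = √(2·2.79e+04·0.0742/(0.02157·70.6·1030)) = 1.625 m/s.

V ≈ 1.62 m/s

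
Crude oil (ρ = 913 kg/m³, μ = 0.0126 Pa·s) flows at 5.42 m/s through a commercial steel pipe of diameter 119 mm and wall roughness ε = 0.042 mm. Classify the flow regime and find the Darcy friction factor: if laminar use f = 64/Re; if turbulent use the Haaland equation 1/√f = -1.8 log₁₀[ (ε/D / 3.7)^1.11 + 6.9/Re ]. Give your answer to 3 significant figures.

Re = ρVD/μ = 913·5.42·0.119/0.0126 = 4.674e+04.
Re > 4000 → turbulent. ε/D = 4.2e-05/0.119 = 0.000353; Haaland: 1/√f = -1.8 log₁₀[3.45e-05 + 0.000148] = 6.731, so f = 0.02207.

f ≈ 0.0221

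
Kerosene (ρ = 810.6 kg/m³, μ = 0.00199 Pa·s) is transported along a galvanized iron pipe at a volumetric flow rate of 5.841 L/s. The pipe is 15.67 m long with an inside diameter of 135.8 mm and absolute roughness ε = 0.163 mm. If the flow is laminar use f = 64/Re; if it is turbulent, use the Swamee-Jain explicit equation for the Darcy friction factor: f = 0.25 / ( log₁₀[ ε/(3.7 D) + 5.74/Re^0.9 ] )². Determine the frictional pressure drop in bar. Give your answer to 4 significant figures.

Q = 5.841 L/s = 5.841/1000 = 0.005841 m³/s.
Cross-sectional area A = πD²/4 = π(0.1358)²/4 = 0.01448 m²; mean velocity V = Q/A = 0.005841/0.01448 = 0.4033 m/s.
Reynolds number Re = ρVD/μ = 810.6 · 0.4033 · 0.1358 / 0.00199 = 2.231e+04.
Re > 4000 → turbulent. Relative roughness ε/D = 0.000163/0.1358 = 0.0012. Swamee-Jain: f = 0.25/(log₁₀[0.0012/3.7 + 5.74/2.231e+04^0.9])² = 0.25/(log₁₀[0.000324 + 0.0007])² = 0.25/(-2.989)² = 0.02798.
Darcy-Weisbach: ΔP = f(L/D)(ρV²/2) = 0.02798·(15.67/0.1358)·(810.6·0.4033²/2) = 0.02798·115.4·65.91 = 212.8 Pa.
ΔP = 212.8 Pa = 0.002128 bar.

ΔP ≈ 0.002128 bar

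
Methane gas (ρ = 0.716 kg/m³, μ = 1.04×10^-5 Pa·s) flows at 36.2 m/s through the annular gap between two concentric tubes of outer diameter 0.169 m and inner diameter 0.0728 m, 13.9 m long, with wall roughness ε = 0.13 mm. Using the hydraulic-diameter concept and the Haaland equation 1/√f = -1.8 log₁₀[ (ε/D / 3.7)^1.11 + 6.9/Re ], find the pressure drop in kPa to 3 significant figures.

ΔP ≈ 1.50 kPa

Hydraulic diameter D_h = 4A/P = D_o - D_i = 0.169 - 0.0728 = 0.0962 m.
Re = ρVD_h/μ = 0.716·36.2·0.0962/1.04e-05 = 2.398e+05.
ε/D_h = 0.00013/0.0962 = 0.00135; Haaland gives 1/√f = -1.8 log₁₀[0.000153+2.88e-05] = 6.733, so f = 0.02206.
ΔP = f(L/D_h)(ρV²/2) = 0.02206·13.9/0.0962·469.1 = 1495 Pa.
ΔP = 1.50 kPa.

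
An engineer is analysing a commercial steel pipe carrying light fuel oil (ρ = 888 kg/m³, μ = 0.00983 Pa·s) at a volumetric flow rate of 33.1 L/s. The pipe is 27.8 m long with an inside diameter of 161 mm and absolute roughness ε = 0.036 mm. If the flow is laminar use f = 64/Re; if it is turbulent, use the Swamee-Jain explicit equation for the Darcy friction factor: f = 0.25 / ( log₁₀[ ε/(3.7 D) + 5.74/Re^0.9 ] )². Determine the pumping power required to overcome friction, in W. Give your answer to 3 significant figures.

Q = 33.1 L/s = 33.1/1000 = 0.0331 m³/s.
Cross-sectional area A = πD²/4 = π(0.161)²/4 = 0.02036 m²; mean velocity V = Q/A = 0.0331/0.02036 = 1.626 m/s.
Reynolds number Re = ρVD/μ = 888 · 1.626 · 0.161 / 0.00983 = 2.365e+04.
Re > 4000 → turbulent. Relative roughness ε/D = 3.6e-05/0.161 = 0.000224. Swamee-Jain: f = 0.25/(log₁₀[0.000224/3.7 + 5.74/2.365e+04^0.9])² = 0.25/(log₁₀[6.04e-05 + 0.000665])² = 0.25/(-3.14)² = 0.02536.
Darcy-Weisbach: ΔP = f(L/D)(ρV²/2) = 0.02536·(27.8/0.161)·(888·1.626²/2) = 0.02536·172.7·1174 = 5140 Pa.
Pumping power P = QΔP = 0.0331·5140 = 170.1 W = 170 W.

P ≈ 170 W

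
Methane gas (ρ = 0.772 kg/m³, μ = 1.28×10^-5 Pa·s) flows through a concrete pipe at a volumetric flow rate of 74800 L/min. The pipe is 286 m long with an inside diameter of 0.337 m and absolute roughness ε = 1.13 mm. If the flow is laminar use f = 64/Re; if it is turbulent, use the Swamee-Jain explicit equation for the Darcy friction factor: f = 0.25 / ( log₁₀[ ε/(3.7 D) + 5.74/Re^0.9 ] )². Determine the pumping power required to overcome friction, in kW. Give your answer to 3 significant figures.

Q = 74800 L/min = 74800/60000 = 1.247 m³/s.
Cross-sectional area A = πD²/4 = π(0.337)²/4 = 0.0892 m²; mean velocity V = Q/A = 1.247/0.0892 = 13.98 m/s.
Reynolds number Re = ρVD/μ = 0.772 · 13.98 · 0.337 / 1.28e-05 = 2.841e+05.
Re > 4000 → turbulent. Relative roughness ε/D = 0.00113/0.337 = 0.00335. Swamee-Jain: f = 0.25/(log₁₀[0.00335/3.7 + 5.74/2.841e+05^0.9])² = 0.25/(log₁₀[0.000906 + 7.09e-05])² = 0.25/(-3.01)² = 0.02759.
Darcy-Weisbach: ΔP = f(L/D)(ρV²/2) = 0.02759·(286/0.337)·(0.772·13.98²/2) = 0.02759·848.7·75.4 = 1766 Pa.
Pumping power P = QΔP = 1.247·1766 = 2201 W = 2.20 kW.

P ≈ 2.20 kW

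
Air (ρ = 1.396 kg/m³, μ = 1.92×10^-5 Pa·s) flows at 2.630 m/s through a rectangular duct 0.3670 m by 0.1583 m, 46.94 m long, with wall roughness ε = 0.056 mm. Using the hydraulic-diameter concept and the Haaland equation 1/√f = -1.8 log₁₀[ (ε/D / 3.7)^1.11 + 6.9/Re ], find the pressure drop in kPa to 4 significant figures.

ΔP ≈ 0.02275 kPa

Hydraulic diameter D_h = 4A/P = 4·(0.367·0.1583)/(2·(0.367+0.1583)) = 0.2324/1.051 = 0.2212 m.
Re = ρVD_h/μ = 1.396·2.63·0.2212/1.92e-05 = 4.23e+04.
ε/D_h = 5.6e-05/0.2212 = 0.000253; Haaland gives 1/√f = -1.8 log₁₀[2.38e-05+0.000163] = 6.711, so f = 0.0222.
ΔP = f(L/D_h)(ρV²/2) = 0.0222·46.94/0.2212·4.828 = 22.75 Pa.
ΔP = 0.02275 kPa.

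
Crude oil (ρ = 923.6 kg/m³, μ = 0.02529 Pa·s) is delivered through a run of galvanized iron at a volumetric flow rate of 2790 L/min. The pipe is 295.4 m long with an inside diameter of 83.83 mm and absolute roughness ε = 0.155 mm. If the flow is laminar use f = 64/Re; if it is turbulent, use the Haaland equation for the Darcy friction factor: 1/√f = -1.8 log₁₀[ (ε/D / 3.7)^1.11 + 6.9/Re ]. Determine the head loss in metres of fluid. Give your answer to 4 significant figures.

Q = 2790 L/min = 2790/60000 = 0.0465 m³/s.
Cross-sectional area A = πD²/4 = π(0.08383)²/4 = 0.005519 m²; mean velocity V = Q/A = 0.0465/0.005519 = 8.425 m/s.
Reynolds number Re = ρVD/μ = 923.6 · 8.425 · 0.08383 / 0.0253 = 2.579e+04.
Re > 4000 → turbulent. Relative roughness ε/D = 0.000155/0.08383 = 0.00185. Haaland: 1/√f = -1.8 log₁₀[(0.00185/3.7)^1.11 + 6.9/2.579e+04] = -1.8 log₁₀[0.000217 + 0.000268] = 5.967, so f = 0.02808.
Darcy-Weisbach: ΔP = f(L/D)(ρV²/2) = 0.02808·(295.4/0.08383)·(923.6·8.425²/2) = 0.02808·3524·3.278e+04 = 3.244e+06 Pa.
Head loss h_f = ΔP/(ρg) = 3.244e+06/(923.6·9.81) = 358.0 m.

h_f ≈ 358.0 m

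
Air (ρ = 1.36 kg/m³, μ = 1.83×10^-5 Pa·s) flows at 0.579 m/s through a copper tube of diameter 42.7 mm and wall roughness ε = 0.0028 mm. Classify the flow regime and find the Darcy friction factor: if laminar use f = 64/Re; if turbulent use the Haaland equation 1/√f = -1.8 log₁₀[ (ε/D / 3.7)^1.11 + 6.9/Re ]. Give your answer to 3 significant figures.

Re = ρVD/μ = 1.36·0.579·0.0427/1.83e-05 = 1837.
Re < 2300 → laminar, so f = 64/Re = 0.03483 (roughness is irrelevant in laminar flow).

f ≈ 0.0348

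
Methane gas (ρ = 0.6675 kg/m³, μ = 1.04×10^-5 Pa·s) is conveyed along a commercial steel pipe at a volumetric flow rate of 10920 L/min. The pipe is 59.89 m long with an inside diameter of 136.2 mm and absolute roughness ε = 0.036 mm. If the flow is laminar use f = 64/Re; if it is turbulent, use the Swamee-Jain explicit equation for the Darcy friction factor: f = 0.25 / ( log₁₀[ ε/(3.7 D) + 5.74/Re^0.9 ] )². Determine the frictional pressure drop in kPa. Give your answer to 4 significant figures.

ΔP ≈ 0.4366 kPa

Q = 10920 L/min = 10920/60000 = 0.182 m³/s.
Cross-sectional area A = πD²/4 = π(0.1362)²/4 = 0.01457 m²; mean velocity V = Q/A = 0.182/0.01457 = 12.49 m/s.
Reynolds number Re = ρVD/μ = 0.6675 · 12.49 · 0.1362 / 1.04e-05 = 1.092e+05.
Re > 4000 → turbulent. Relative roughness ε/D = 3.6e-05/0.1362 = 0.000264. Swamee-Jain: f = 0.25/(log₁₀[0.000264/3.7 + 5.74/1.092e+05^0.9])² = 0.25/(log₁₀[7.14e-05 + 0.000168])² = 0.25/(-3.621)² = 0.01906.
Darcy-Weisbach: ΔP = f(L/D)(ρV²/2) = 0.01906·(59.89/0.1362)·(0.6675·12.49²/2) = 0.01906·439.7·52.08 = 436.6 Pa.
ΔP = 436.6 Pa = 0.4366 kPa.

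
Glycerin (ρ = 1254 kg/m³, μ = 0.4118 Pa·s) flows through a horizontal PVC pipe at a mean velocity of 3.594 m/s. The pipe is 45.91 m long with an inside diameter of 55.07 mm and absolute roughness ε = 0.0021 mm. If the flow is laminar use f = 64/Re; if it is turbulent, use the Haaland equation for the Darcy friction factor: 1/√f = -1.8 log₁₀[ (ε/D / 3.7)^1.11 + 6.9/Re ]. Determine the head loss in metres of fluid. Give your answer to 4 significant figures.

h_f ≈ 58.28 m

Reynolds number Re = ρVD/μ = 1254 · 3.594 · 0.05507 / 0.412 = 602.7.
Re < 2300 → laminar flow, so f = 64/Re = 64/602.7 = 0.1062 (the turbulent correlation is not needed).
Darcy-Weisbach: ΔP = f(L/D)(ρV²/2) = 0.1062·(45.91/0.05507)·(1254·3.594²/2) = 0.1062·833.7·8099 = 7.17e+05 Pa.
Head loss h_f = ΔP/(ρg) = 7.17e+05/(1254·9.81) = 58.28 m.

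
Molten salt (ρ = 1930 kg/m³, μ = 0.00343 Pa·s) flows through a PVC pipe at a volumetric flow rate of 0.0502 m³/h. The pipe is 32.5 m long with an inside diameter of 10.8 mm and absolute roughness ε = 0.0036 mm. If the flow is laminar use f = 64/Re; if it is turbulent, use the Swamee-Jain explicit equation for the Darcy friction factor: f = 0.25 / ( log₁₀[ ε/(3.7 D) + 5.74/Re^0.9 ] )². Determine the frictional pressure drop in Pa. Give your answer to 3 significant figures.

Q = 0.0502 m³/h = 0.0502/3600 = 1.394e-05 m³/s.
Cross-sectional area A = πD²/4 = π(0.0108)²/4 = 9.161e-05 m²; mean velocity V = Q/A = 1.394e-05/9.161e-05 = 0.1522 m/s.
Reynolds number Re = ρVD/μ = 1930 · 0.1522 · 0.0108 / 0.00343 = 925.
Re < 2300 → laminar flow, so f = 64/Re = 64/925 = 0.06919 (the turbulent correlation is not needed).
Darcy-Weisbach: ΔP = f(L/D)(ρV²/2) = 0.06919·(32.5/0.0108)·(1930·0.1522²/2) = 0.06919·3009·22.36 = 4655 Pa.

ΔP ≈ 4660 Pa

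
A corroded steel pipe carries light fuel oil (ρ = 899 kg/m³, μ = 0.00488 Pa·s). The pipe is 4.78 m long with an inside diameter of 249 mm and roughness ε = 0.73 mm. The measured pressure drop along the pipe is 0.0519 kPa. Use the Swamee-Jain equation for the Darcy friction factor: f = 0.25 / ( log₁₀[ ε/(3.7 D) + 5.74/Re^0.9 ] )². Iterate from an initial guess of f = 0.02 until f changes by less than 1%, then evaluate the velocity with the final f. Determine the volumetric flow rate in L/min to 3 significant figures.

Rearranging Darcy-Weisbach: V = √(2·ΔP·D/(f·L·ρ)). With ε/D = 0.00073/0.249 = 0.00293, iterate starting from f = 0.02:
  f = 0.02 → V = √(2·51.9·0.249/(0.02·4.78·899)) = 0.5484 m/s; Re = ρVD/μ = 2.516e+04; f → 0.03083
  f = 0.03083 → V = 0.4417 m/s; Re = 2.026e+04; f → 0.03171
  f = 0.03171 → V = 0.4355 m/s; Re = 1.998e+04; f → 0.03177
Converged (Δf/f < 1%). With the final f = 0.03177: V = √(2·51.9·0.249/(0.03177·4.78·899)) = 0.4351 m/s.
Q = V·A = 0.4351·(π/4·0.249²) = 0.02119 m³/s = 1270 L/min.

Q ≈ 1270 L/min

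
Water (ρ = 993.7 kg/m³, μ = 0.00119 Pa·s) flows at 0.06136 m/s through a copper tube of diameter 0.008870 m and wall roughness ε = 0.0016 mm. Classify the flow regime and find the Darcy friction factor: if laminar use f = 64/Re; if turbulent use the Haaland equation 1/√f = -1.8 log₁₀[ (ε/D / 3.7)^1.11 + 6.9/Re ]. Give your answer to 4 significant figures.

Re = ρVD/μ = 993.7·0.06136·0.00887/0.00119 = 454.5.
Re < 2300 → laminar, so f = 64/Re = 0.1408 (roughness is irrelevant in laminar flow).

f ≈ 0.1408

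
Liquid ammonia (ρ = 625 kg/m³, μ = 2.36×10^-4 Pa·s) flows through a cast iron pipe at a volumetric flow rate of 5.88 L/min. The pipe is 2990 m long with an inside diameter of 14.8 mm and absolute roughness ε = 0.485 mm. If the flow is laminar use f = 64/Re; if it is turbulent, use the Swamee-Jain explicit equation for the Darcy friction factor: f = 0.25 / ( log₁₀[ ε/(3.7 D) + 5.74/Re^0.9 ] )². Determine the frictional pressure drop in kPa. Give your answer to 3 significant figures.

ΔP ≈ 1260 kPa

Q = 5.88 L/min = 5.88/60000 = 9.8e-05 m³/s.
Cross-sectional area A = πD²/4 = π(0.0148)²/4 = 0.000172 m²; mean velocity V = Q/A = 9.8e-05/0.000172 = 0.5697 m/s.
Reynolds number Re = ρVD/μ = 625 · 0.5697 · 0.0148 / 0.000236 = 2.233e+04.
Re > 4000 → turbulent. Relative roughness ε/D = 0.000485/0.0148 = 0.0328. Swamee-Jain: f = 0.25/(log₁₀[0.0328/3.7 + 5.74/2.233e+04^0.9])² = 0.25/(log₁₀[0.00886 + 0.0007])² = 0.25/(-2.02)² = 0.06129.
Darcy-Weisbach: ΔP = f(L/D)(ρV²/2) = 0.06129·(2990/0.0148)·(625·0.5697²/2) = 0.06129·2.02e+05·101.4 = 1.256e+06 Pa.
ΔP = 1.256e+06 Pa = 1260 kPa.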